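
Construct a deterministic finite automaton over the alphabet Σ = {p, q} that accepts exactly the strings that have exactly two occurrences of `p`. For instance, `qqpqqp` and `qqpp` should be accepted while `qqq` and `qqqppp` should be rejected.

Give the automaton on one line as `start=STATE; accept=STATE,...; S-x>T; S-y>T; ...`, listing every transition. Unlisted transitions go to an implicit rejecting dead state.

start=s0; accept=s2; s0-p>s1; s0-q>s0; s1-p>s2; s1-q>s1; s2-p>s3; s2-q>s2; s3-p>s3; s3-q>s3

Only the number of `p`s matters, and only up to 3. Make a chain s0 → s1 → s2 → s3 advanced by each `p` (with s3 absorbing); every other symbol self-loops. The accepting set is {s2}.
A 4-state machine:
        p   q  
>  s0   s1  s0 
   s1   s2  s1 
 * s2   s3  s2 
   s3   s3  s3 
(> = start, * = accepting)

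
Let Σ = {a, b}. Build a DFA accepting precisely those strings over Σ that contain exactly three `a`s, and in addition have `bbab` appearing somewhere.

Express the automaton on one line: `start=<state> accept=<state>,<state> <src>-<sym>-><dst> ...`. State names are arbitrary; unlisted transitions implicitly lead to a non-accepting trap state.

start=q0 accept=q15 q0-a->q1 q0-b->q2 q1-a->q3 q1-b->q4 q2-a->q1 q2-b->q5 q3-a->q6 q3-b->q7 q4-a->q3 q4-b->q8 q5-a->q9 q5-b->q5 q6-a->q6 q6-b->q6 q7-a->q6 q7-b->q10 q8-a->q11 q8-b->q8 q9-a->q3 q9-b->q12 q10-a->q13 q10-b->q10 q11-a->q6 q11-b->q14 q12-a->q14 q12-b->q12 q13-a->q6 q13-b->q15 q14-a->q15 q14-b->q14 q15-a->q6 q15-b->q15

Run two small machines in parallel and take their product. The first has 5 states tracking the count of `a`s, saturating at 4; the second has 5 states tracking whether and how much of `bbab` has been seen. A product state is a pair (one from each), accepting exactly when both do. After merging equivalent states the machine shrinks.
A 16-state machine:
          a    b  
>  q0     q1   q2 
   q1     q3   q4 
   q2     q1   q5 
   q3     q6   q7 
   q4     q3   q8 
   q5     q9   q5 
   q6     q6   q6 
   q7     q6  q10 
   q8    q11   q8 
   q9     q3  q12 
   q10   q13  q10 
   q11    q6  q14 
   q12   q14  q12 
   q13    q6  q15 
   q14   q15  q14 
 * q15    q6  q15 
(> = start, * = accepting)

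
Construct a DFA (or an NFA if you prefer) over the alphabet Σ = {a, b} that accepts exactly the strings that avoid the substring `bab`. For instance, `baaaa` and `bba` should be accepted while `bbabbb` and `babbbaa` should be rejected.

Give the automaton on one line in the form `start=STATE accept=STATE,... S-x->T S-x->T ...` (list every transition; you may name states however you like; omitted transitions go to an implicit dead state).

This is the complement of 'contains `bab`'. Use the same substring-matching states — q0 through q3 holding how much of `bab` has just been matched — but flip the accepting set: everything except the trap q3 accepts.
        a   b  
>* q0   q0  q1 
 * q1   q2  q1 
 * q2   q0  q3 
   q3   q3  q3 
(> = start, * = accepting)

start=q0 accept=q0,q1,q2 q0-a->q0 q0-b->q1 q1-a->q2 q1-b->q1 q2-a->q0 q2-b->q3 q3-a->q3 q3-b->q3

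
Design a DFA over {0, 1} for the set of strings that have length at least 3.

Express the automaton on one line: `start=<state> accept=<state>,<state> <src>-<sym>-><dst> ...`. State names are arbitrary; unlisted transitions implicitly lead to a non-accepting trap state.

start=q0 accept=q3,q4 q0-0->q1 q0-1->q1 q1-0->q2 q1-1->q2 q2-0->q3 q2-1->q3 q3-0->q4 q3-1->q4 q4-0->q4 q4-1->q4

Count input length up to 4: every symbol moves from q0 toward q4, which means 'more than 3' and absorbs. Accept from {q3, q4}.
With 5 states:
        0   1  
>  q0   q1  q1 
   q1   q2  q2 
   q2   q3  q3 
 * q3   q4  q4 
 * q4   q4  q4 
(> = start, * = accepting)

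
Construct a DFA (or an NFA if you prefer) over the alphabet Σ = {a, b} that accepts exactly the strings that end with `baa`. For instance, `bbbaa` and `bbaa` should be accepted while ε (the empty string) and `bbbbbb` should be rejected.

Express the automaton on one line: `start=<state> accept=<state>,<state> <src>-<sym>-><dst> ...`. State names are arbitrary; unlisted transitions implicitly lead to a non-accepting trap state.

Let each state record the length of the longest suffix of the input read so far that is also a prefix of `baa`. s1 means the last symbol is `b`; s2 means the last 2 symbols are `ba`; s3 means the last 3 symbols are `baa`. Accept only at s3, where the string currently ends in `baa`.
4 states suffice.
        a   b  
>  s0   s0  s1 
   s1   s2  s1 
   s2   s3  s1 
 * s3   s0  s1 
(> = start, * = accepting)

start=s0 accept=s3 s0-a->s0 s0-b->s1 s1-a->s2 s1-b->s1 s2-a->s3 s2-b->s1 s3-a->s0 s3-b->s1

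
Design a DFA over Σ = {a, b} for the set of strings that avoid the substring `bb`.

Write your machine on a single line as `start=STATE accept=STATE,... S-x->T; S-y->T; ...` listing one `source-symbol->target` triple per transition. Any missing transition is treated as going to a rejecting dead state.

This is the complement of 'contains `bb`'. Use the same substring-matching states — s0 through s2 holding how much of `bb` has just been matched — but flip the accepting set: everything except the trap s2 accepts.
With 3 states:
        a   b  
>* s0   s0  s1 
 * s1   s0  s2 
   s2   s2  s2 
(> = start, * = accepting)

start=s0; accept=s0,s1; s0-a->s0; s0-b->s1; s1-a->s0; s1-b->s2; s2-a->s2; s2-b->s2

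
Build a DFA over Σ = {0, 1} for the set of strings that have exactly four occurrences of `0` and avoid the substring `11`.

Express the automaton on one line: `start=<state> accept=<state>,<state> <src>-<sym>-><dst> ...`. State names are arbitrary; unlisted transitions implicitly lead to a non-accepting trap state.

Build one automaton per condition and run them in lockstep. The first has 6 states tracking the count of `0`s, saturating at 5; the second has 3 states tracking partial matches of the forbidden pattern `11`. A product state is a pair (one from each), accepting exactly when both do. Equivalent product states are then merged.
          0    1  
>  s0     s1   s2 
   s1     s3   s4 
   s2     s1   s5 
   s3     s6   s7 
   s4     s3   s5 
   s5     s5   s5 
   s6     s8   s9 
   s7     s6   s5 
 * s8     s5  s10 
   s9     s8   s5 
 * s10    s5   s5 
(> = start, * = accepting)

start=s0 accept=s8,s10 s0-0->s1 s0-1->s2 s1-0->s3 s1-1->s4 s2-0->s1 s2-1->s5 s3-0->s6 s3-1->s7 s4-0->s3 s4-1->s5 s5-0->s5 s5-1->s5 s6-0->s8 s6-1->s9 s7-0->s6 s7-1->s5 s8-0->s5 s8-1->s10 s9-0->s8 s9-1->s5 s10-0->s5 s10-1->s5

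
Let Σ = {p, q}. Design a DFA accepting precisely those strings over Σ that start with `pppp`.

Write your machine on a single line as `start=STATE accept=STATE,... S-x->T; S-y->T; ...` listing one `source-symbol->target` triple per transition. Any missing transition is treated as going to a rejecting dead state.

Check the first 4 symbols one by one: S0 through S3 record how many have matched `pppp` so far; any wrong symbol goes to the dead state S5. After all 4 match we enter the accepting sink S4.
A 6-state machine:
        p   q  
>  S0   S1  S5 
   S1   S2  S5 
   S2   S3  S5 
   S3   S4  S5 
 * S4   S4  S4 
   S5   S5  S5 
(> = start, * = accepting)

start=S0; accept=S4; S0-p->S1; S0-q->S5; S1-p->S2; S1-q->S5; S2-p->S3; S2-q->S5; S3-p->S4; S3-q->S5; S4-p->S4; S4-q->S4; S5-p->S5; S5-q->S5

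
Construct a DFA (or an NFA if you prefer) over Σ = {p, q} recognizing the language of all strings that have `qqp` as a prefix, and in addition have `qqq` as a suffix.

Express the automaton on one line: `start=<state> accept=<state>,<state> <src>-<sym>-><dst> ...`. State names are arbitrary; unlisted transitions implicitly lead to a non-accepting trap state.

start=s0 accept=s7 s0-p->s1 s0-q->s2 s1-p->s1 s1-q->s1 s2-p->s1 s2-q->s3 s3-p->s4 s3-q->s1 s4-p->s4 s4-q->s5 s5-p->s4 s5-q->s6 s6-p->s4 s6-q->s7 s7-p->s4 s7-q->s7

Build one automaton per condition and run them in lockstep. The first has 5 states tracking whether the input so far still matches the prefix `qqp`; the second has 4 states tracking how much of the suffix `qqq` has currently been matched. A product state is a pair (one from each), accepting exactly when both do. Equivalent product states are then merged.
        p   q  
>  s0   s1  s2 
   s1   s1  s1 
   s2   s1  s3 
   s3   s4  s1 
   s4   s4  s5 
   s5   s4  s6 
   s6   s4  s7 
 * s7   s4  s7 
(> = start, * = accepting)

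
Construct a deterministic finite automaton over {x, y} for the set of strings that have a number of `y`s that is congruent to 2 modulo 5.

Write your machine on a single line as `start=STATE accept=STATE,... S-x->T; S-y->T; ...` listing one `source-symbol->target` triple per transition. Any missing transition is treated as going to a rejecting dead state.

start=A; accept=C; A-x->A; A-y->B; B-x->B; B-y->C; C-x->C; C-y->D; D-x->D; D-y->E; E-x->E; E-y->A

Keep the running count of `y`s modulo 5: each `y` advances along the cycle A → B → C → D → E → A while other symbols loop. Accept at C.
With 5 states:
       x  y 
>  A   A  B 
   B   B  C 
 * C   C  D 
   D   D  E 
   E   E  A 
(> = start, * = accepting)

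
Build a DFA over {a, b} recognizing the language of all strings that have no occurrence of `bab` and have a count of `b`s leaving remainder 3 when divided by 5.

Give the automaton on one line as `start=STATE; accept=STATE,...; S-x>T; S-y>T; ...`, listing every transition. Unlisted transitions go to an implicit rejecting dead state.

Build one automaton per condition and run them in lockstep. The first has 4 states tracking partial matches of the forbidden pattern `bab`; the second has 5 states tracking the count of `b`s modulo 5. A product state is a pair (one from each), accepting exactly when both do.
          a    b  
>  q0     q0   q1 
   q1     q2   q3 
   q2     q4   q5 
   q3     q6   q7 
   q4     q4   q3 
   q5     q5   q8 
   q6     q9   q8 
 * q7    q10  q11 
   q8     q8  q12 
   q9     q9   q7 
 * q10   q13  q12 
   q11   q14  q15 
   q12   q12  q16 
 * q13   q13  q11 
   q14   q17  q16 
   q15   q18   q1 
   q16   q16  q19 
   q17   q17  q15 
   q18    q0  q19 
   q19   q19   q5 
(> = start, * = accepting)

start=q0; accept=q7,q10,q13; q0-a>q0; q0-b>q1; q1-a>q2; q1-b>q3; q2-a>q4; q2-b>q5; q3-a>q6; q3-b>q7; q4-a>q4; q4-b>q3; q5-a>q5; q5-b>q8; q6-a>q9; q6-b>q8; q7-a>q10; q7-b>q11; q8-a>q8; q8-b>q12; q9-a>q9; q9-b>q7; q10-a>q13; q10-b>q12; q11-a>q14; q11-b>q15; q12-a>q12; q12-b>q16; q13-a>q13; q13-b>q11; q14-a>q17; q14-b>q16; q15-a>q18; q15-b>q1; q16-a>q16; q16-b>q19; q17-a>q17; q17-b>q15; q18-a>q0; q18-b>q19; q19-a>q19; q19-b>q5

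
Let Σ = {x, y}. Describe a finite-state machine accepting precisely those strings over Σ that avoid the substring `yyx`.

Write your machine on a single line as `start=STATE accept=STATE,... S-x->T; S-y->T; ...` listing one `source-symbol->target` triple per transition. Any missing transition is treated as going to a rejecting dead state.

start=q0; accept=q0,q1,q2; q0-x->q0; q0-y->q1; q1-x->q0; q1-y->q2; q2-x->q3; q2-y->q2; q3-x->q3; q3-y->q3

Track partial matches of the forbidden pattern `yyx`. State q3 is a dead state reached once `yyx` has occurred; every other state accepts. q0 means no part of `yyx` is currently matched.
A 4-state machine:
        x   y  
>* q0   q0  q1 
 * q1   q0  q2 
 * q2   q3  q2 
   q3   q3  q3 
(> = start, * = accepting)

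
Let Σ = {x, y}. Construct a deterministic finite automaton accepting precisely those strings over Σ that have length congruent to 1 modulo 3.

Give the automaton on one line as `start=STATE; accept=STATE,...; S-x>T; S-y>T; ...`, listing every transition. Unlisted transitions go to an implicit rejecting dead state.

Count input length modulo 3: every symbol advances one step around the cycle q0 → q1 → q2 → q0. Accept at q1.
A 3-state machine:
        x   y  
>  q0   q1  q1 
 * q1   q2  q2 
   q2   q0  q0 
(> = start, * = accepting)

start=q0; accept=q1; q0-x>q1; q0-y>q1; q1-x>q2; q1-y>q2; q2-x>q0; q2-y>q0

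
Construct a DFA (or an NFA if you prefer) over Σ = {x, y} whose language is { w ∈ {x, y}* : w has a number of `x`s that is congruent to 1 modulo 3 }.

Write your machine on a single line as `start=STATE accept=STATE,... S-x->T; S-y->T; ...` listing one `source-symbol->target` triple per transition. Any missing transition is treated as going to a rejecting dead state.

The only thing that matters is how many `x`s have appeared, reduced mod 3. Use one state per residue: S0 for 0, …, S2 for 2. Reading `x` moves to the next residue; anything else stays put. S1 is accepting.
3 states suffice.
        x   y  
>  S0   S1  S0 
 * S1   S2  S1 
   S2   S0  S2 
(> = start, * = accepting)

start=S0; accept=S1; S0-x->S1; S0-y->S0; S1-x->S2; S1-y->S1; S2-x->S0; S2-y->S2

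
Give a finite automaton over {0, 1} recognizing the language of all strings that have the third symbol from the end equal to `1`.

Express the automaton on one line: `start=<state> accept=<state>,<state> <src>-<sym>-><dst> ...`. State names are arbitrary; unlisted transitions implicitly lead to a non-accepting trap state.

Because acceptance depends on a position counted from the end, the machine has to buffer the most recent 3 symbols. Make each state the string of the last up-to-3 symbols read; on input `x` shift the window left and append `x`. Accept when the buffered window has length 3 and begins with `1`.
A 15-state machine:
          0    1  
>  s0     s1   s2 
   s1     s3   s4 
   s2     s5   s6 
   s3     s7   s8 
   s4     s9  s10 
   s5    s11  s12 
   s6    s13  s14 
   s7     s7   s8 
   s8     s9  s10 
   s9    s11  s12 
   s10   s13  s14 
 * s11    s7   s8 
 * s12    s9  s10 
 * s13   s11  s12 
 * s14   s13  s14 
(> = start, * = accepting)

start=s0 accept=s11,s12,s13,s14 s0-0->s1 s0-1->s2 s1-0->s3 s1-1->s4 s2-0->s5 s2-1->s6 s3-0->s7 s3-1->s8 s4-0->s9 s4-1->s10 s5-0->s11 s5-1->s12 s6-0->s13 s6-1->s14 s7-0->s7 s7-1->s8 s8-0->s9 s8-1->s10 s9-0->s11 s9-1->s12 s10-0->s13 s10-1->s14 s11-0->s7 s11-1->s8 s12-0->s9 s12-1->s10 s13-0->s11 s13-1->s12 s14-0->s13 s14-1->s14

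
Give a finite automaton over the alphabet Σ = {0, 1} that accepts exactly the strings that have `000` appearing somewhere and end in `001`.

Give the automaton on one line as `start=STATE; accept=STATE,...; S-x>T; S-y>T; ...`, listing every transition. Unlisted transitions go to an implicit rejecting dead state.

start=q0; accept=q5; q0-0>q1; q0-1>q0; q1-0>q2; q1-1>q0; q2-0>q3; q2-1>q4; q3-0>q3; q3-1>q5; q4-0>q1; q4-1>q0; q5-0>q6; q5-1>q7; q6-0>q3; q6-1>q7; q7-0>q6; q7-1>q7

Build one automaton per condition and run them in lockstep. One (4 states) tracks whether and how much of `000` has been seen; the other (4 states) tracks how much of the suffix `001` has currently been matched. Each combined state is a pair, one component from each; accept when both components accept.
An 8-state machine:
        0   1  
>  q0   q1  q0 
   q1   q2  q0 
   q2   q3  q4 
   q3   q3  q5 
   q4   q1  q0 
 * q5   q6  q7 
   q6   q3  q7 
   q7   q6  q7 
(> = start, * = accepting)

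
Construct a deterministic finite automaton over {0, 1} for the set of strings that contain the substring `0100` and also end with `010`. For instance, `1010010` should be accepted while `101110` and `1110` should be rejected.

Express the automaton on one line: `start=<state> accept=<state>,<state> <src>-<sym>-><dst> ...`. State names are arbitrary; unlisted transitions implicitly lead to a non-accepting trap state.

start=q0 accept=q6 q0-0->q1 q0-1->q0 q1-0->q1 q1-1->q2 q2-0->q3 q2-1->q0 q3-0->q4 q3-1->q2 q4-0->q4 q4-1->q5 q5-0->q6 q5-1->q7 q6-0->q4 q6-1->q5 q7-0->q4 q7-1->q7

Build one automaton per condition and run them in lockstep. One (5 states) tracks whether and how much of `0100` has been seen; the other (4 states) tracks how much of the suffix `010` has currently been matched. Each combined state is a pair, one component from each; accept when both components accept.
        0   1  
>  q0   q1  q0 
   q1   q1  q2 
   q2   q3  q0 
   q3   q4  q2 
   q4   q4  q5 
   q5   q6  q7 
 * q6   q4  q5 
   q7   q4  q7 
(> = start, * = accepting)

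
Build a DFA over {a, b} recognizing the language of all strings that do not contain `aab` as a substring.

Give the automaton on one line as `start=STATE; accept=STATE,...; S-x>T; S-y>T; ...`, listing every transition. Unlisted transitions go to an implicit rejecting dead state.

This is the complement of 'contains `aab`'. Use the same substring-matching states — q0 through q3 holding how much of `aab` has just been matched — but flip the accepting set: everything except the trap q3 accepts.
4 states suffice.
        a   b  
>* q0   q1  q0 
 * q1   q2  q0 
 * q2   q2  q3 
   q3   q3  q3 
(> = start, * = accepting)

start=q0; accept=q0,q1,q2; q0-a>q1; q0-b>q0; q1-a>q2; q1-b>q0; q2-a>q2; q2-b>q3; q3-a>q3; q3-b>q3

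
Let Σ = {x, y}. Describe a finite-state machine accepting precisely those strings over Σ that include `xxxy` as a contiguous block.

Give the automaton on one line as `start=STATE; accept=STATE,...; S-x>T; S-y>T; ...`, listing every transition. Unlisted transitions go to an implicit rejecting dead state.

start=A; accept=E; A-x>B; A-y>A; B-x>C; B-y>A; C-x>D; C-y>A; D-x>D; D-y>E; E-x>E; E-y>E

Track how much of `xxxy` has been matched so far: state A is no progress, E is the absorbing accept state reached once `xxxy` has occurred. Intermediate states record partial matches; on a mismatch, fall back to the longest reusable overlap.
       x  y 
>  A   B  A 
   B   C  A 
   C   D  A 
   D   D  E 
 * E   E  E 
(> = start, * = accepting)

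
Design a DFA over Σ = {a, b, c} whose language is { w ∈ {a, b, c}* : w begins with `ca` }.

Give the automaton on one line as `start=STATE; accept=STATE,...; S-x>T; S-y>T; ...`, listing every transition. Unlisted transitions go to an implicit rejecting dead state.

start=q0; accept=q2; q0-a>q3; q0-b>q3; q0-c>q1; q1-a>q2; q1-b>q3; q1-c>q3; q2-a>q2; q2-b>q2; q2-c>q2; q3-a>q3; q3-b>q3; q3-c>q3

Check the first 2 symbols one by one: q0 through q1 record how many have matched `ca` so far; any wrong symbol goes to the dead state q3. After all 2 match we enter the accepting sink q2.
A 4-state machine:
        a   b   c  
>  q0   q3  q3  q1 
   q1   q2  q3  q3 
 * q2   q2  q2  q2 
   q3   q3  q3  q3 
(> = start, * = accepting)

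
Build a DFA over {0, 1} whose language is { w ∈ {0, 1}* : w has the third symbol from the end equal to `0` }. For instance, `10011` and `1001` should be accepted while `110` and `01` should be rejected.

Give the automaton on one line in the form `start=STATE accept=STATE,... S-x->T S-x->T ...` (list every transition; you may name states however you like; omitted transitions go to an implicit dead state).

start=S0 accept=S7,S8,S9,S10 S0-0->S1 S0-1->S2 S1-0->S3 S1-1->S4 S2-0->S5 S2-1->S6 S3-0->S7 S3-1->S8 S4-0->S9 S4-1->S10 S5-0->S11 S5-1->S12 S6-0->S13 S6-1->S14 S7-0->S7 S7-1->S8 S8-0->S9 S8-1->S10 S9-0->S11 S9-1->S12 S10-0->S13 S10-1->S14 S11-0->S7 S11-1->S8 S12-0->S9 S12-1->S10 S13-0->S11 S13-1->S12 S14-0->S13 S14-1->S14

A DFA must remember the last 3 symbols (since which symbol is third-to-last isn't known until the input ends). Use one state per possible window of the last ≤3 symbols; accept from those whose window starts with `0`.
15 states suffice.
          0    1  
>  S0     S1   S2 
   S1     S3   S4 
   S2     S5   S6 
   S3     S7   S8 
   S4     S9  S10 
   S5    S11  S12 
   S6    S13  S14 
 * S7     S7   S8 
 * S8     S9  S10 
 * S9    S11  S12 
 * S10   S13  S14 
   S11    S7   S8 
   S12    S9  S10 
   S13   S11  S12 
   S14   S13  S14 
(> = start, * = accepting)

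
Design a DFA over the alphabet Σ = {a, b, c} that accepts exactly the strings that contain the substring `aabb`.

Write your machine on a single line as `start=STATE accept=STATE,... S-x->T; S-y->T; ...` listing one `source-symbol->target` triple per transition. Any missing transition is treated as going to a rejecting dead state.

start=s0; accept=s4; s0-a->s1; s0-b->s0; s0-c->s0; s1-a->s2; s1-b->s0; s1-c->s0; s2-a->s2; s2-b->s3; s2-c->s0; s3-a->s1; s3-b->s4; s3-c->s0; s4-a->s4; s4-b->s4; s4-c->s4

Track how much of `aabb` has been matched so far: state s0 is no progress, s4 is the absorbing accept state reached once `aabb` has occurred. Intermediate states record partial matches; on a mismatch, fall back to the longest reusable overlap.
With 5 states:
        a   b   c  
>  s0   s1  s0  s0 
   s1   s2  s0  s0 
   s2   s2  s3  s0 
   s3   s1  s4  s0 
 * s4   s4  s4  s4 
(> = start, * = accepting)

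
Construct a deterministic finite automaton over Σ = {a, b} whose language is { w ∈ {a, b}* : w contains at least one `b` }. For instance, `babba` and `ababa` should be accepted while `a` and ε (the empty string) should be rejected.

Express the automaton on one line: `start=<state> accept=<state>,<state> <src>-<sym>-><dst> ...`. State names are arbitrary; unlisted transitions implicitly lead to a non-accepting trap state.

Count `b`s, saturating at 2: state q0 means no `b` yet, q1 means one `b` seen, q2 means more than one. Each `b` increments (capped at q2); other symbols loop. Accept from {q1, q2}.
With 3 states:
        a   b  
>  q0   q0  q1 
 * q1   q1  q2 
 * q2   q2  q2 
(> = start, * = accepting)

start=q0 accept=q1,q2 q0-a->q0 q0-b->q1 q1-a->q1 q1-b->q2 q2-a->q2 q2-b->q2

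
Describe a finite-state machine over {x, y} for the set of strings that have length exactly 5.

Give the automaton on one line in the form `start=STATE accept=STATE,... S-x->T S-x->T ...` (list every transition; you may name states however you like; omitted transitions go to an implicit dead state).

start=A accept=F A-x->B A-y->B B-x->C B-y->C C-x->D C-y->D D-x->E D-y->E E-x->F E-y->F F-x->G F-y->G G-x->G G-y->G

We only need to distinguish lengths 0, 1, …, 5, and '>5'. Chain A → B → C → D → E → F → G on every symbol, with G looping. Accepting states: {F}.
A 7-state machine:
       x  y 
>  A   B  B 
   B   C  C 
   C   D  D 
   D   E  E 
   E   F  F 
 * F   G  G 
   G   G  G 
(> = start, * = accepting)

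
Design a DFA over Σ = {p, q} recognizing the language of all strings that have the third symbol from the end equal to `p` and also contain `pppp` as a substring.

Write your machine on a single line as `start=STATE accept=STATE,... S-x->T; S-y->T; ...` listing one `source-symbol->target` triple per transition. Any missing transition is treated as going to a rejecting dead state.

Handle the two conditions separately and then intersect. The first has 15 states tracking the last 3 symbols read; the second has 5 states tracking whether and how much of `pppp` has been seen. A product state is a pair (one from each), accepting exactly when both do. After merging equivalent states the machine shrinks.
12 states suffice.
          p    q  
>  s0     s1   s0 
   s1     s2   s0 
   s2     s3   s0 
   s3     s4   s0 
 * s4     s4   s5 
 * s5     s6   s7 
 * s6     s8   s9 
 * s7    s10  s11 
   s8     s4   s5 
   s9     s6   s7 
   s10    s8   s9 
   s11   s10  s11 
(> = start, * = accepting)

start=s0; accept=s4,s5,s6,s7; s0-p->s1; s0-q->s0; s1-p->s2; s1-q->s0; s2-p->s3; s2-q->s0; s3-p->s4; s3-q->s0; s4-p->s4; s4-q->s5; s5-p->s6; s5-q->s7; s6-p->s8; s6-q->s9; s7-p->s10; s7-q->s11; s8-p->s4; s8-q->s5; s9-p->s6; s9-q->s7; s10-p->s8; s10-q->s9; s11-p->s10; s11-q->s11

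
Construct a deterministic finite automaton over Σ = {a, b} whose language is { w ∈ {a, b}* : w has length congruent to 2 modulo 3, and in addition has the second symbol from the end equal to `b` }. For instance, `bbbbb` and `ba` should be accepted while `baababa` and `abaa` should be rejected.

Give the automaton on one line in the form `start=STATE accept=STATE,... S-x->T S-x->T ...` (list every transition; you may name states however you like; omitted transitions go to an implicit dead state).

Run two small machines in parallel and take their product. One (3 states) tracks the input length modulo 3; the other (7 states) tracks the last 2 symbols read. Each combined state is a pair, one component from each; accept when both components accept. Equivalent product states are then merged.
        a   b  
>  q0   q1  q2 
   q1   q3  q3 
   q2   q4  q4 
   q3   q0  q0 
 * q4   q0  q0 
(> = start, * = accepting)

start=q0 accept=q4 q0-a->q1 q0-b->q2 q1-a->q3 q1-b->q3 q2-a->q4 q2-b->q4 q3-a->q0 q3-b->q0 q4-a->q0 q4-b->q0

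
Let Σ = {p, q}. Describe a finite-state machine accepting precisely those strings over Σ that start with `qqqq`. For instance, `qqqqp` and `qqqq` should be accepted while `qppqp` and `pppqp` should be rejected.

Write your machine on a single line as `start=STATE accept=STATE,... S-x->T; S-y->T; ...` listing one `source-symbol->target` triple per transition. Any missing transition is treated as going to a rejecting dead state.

start=s0; accept=s4; s0-p->s5; s0-q->s1; s1-p->s5; s1-q->s2; s2-p->s5; s2-q->s3; s3-p->s5; s3-q->s4; s4-p->s4; s4-q->s4; s5-p->s5; s5-q->s5

Check the first 4 symbols one by one: s0 through s3 record how many have matched `qqqq` so far; any wrong symbol goes to the dead state s5. After all 4 match we enter the accepting sink s4.
With 6 states:
        p   q  
>  s0   s5  s1 
   s1   s5  s2 
   s2   s5  s3 
   s3   s5  s4 
 * s4   s4  s4 
   s5   s5  s5 
(> = start, * = accepting)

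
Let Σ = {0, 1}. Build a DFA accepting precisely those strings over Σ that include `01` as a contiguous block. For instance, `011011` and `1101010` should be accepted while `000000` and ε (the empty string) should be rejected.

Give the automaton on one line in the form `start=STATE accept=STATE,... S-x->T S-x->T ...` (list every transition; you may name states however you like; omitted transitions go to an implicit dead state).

start=q0 accept=q2 q0-0->q1 q0-1->q0 q1-0->q1 q1-1->q2 q2-0->q2 q2-1->q2

Track how much of `01` has been matched so far: state q0 is no progress, q2 is the absorbing accept state reached once `01` has occurred. Intermediate states record partial matches; on a mismatch, fall back to the longest reusable overlap.
        0   1  
>  q0   q1  q0 
   q1   q1  q2 
 * q2   q2  q2 
(> = start, * = accepting)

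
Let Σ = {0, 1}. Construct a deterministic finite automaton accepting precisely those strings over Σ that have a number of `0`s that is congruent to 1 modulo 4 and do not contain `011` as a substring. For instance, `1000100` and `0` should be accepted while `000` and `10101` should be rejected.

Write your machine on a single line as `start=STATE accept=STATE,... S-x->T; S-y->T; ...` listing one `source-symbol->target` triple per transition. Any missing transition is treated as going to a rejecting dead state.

start=A; accept=B,D; A-0->B; A-1->A; B-0->C; B-1->D; C-0->E; C-1->F; D-0->C; D-1->G; E-0->H; E-1->I; F-0->E; F-1->G; G-0->G; G-1->G; H-0->B; H-1->J; I-0->H; I-1->G; J-0->B; J-1->G

Run two small machines in parallel and take their product. One (4 states) tracks the count of `0`s modulo 4; the other (4 states) tracks partial matches of the forbidden pattern `011`. Each combined state is a pair, one component from each; accept when both components accept. After merging equivalent states the machine shrinks.
       0  1 
>  A   B  A 
 * B   C  D 
   C   E  F 
 * D   C  G 
   E   H  I 
   F   E  G 
   G   G  G 
   H   B  J 
   I   H  G 
   J   B  G 
(> = start, * = accepting)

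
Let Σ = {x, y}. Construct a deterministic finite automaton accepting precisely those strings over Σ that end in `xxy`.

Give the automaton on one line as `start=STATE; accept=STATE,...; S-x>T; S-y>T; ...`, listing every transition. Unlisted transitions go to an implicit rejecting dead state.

Let each state record the length of the longest suffix of the input read so far that is also a prefix of `xxy`. B means the last symbol is `x`; C means the last 2 symbols are `xx`; D means the last 3 symbols are `xxy`. Accept only at D, where the string currently ends in `xxy`.
With 4 states:
       x  y 
>  A   B  A 
   B   C  A 
   C   C  D 
 * D   B  A 
(> = start, * = accepting)

start=A; accept=D; A-x>B; A-y>A; B-x>C; B-y>A; C-x>C; C-y>D; D-x>B; D-y>A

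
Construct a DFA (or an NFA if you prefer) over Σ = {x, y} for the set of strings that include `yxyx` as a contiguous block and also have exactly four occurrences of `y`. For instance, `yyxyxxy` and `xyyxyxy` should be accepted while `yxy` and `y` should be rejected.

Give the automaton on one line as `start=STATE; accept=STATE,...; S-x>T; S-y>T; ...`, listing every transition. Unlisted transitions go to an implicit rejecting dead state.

start=q0; accept=q15; q0-x>q0; q0-y>q1; q1-x>q2; q1-y>q3; q2-x>q4; q2-y>q5; q3-x>q6; q3-y>q7; q4-x>q4; q4-y>q3; q5-x>q8; q5-y>q7; q6-x>q9; q6-y>q10; q7-x>q11; q7-y>q12; q8-x>q8; q8-y>q13; q9-x>q9; q9-y>q7; q10-x>q13; q10-y>q12; q11-x>q12; q11-y>q14; q12-x>q12; q12-y>q12; q13-x>q13; q13-y>q15; q14-x>q15; q14-y>q12; q15-x>q15; q15-y>q12

Run two small machines in parallel and take their product. One (5 states) tracks whether and how much of `yxyx` has been seen; the other (6 states) tracks the count of `y`s, saturating at 5. Each combined state is a pair, one component from each; accept when both components accept. Minimizing collapses redundant product states.
16 states suffice.
          x    y  
>  q0     q0   q1 
   q1     q2   q3 
   q2     q4   q5 
   q3     q6   q7 
   q4     q4   q3 
   q5     q8   q7 
   q6     q9  q10 
   q7    q11  q12 
   q8     q8  q13 
   q9     q9   q7 
   q10   q13  q12 
   q11   q12  q14 
   q12   q12  q12 
   q13   q13  q15 
   q14   q15  q12 
 * q15   q15  q12 
(> = start, * = accepting)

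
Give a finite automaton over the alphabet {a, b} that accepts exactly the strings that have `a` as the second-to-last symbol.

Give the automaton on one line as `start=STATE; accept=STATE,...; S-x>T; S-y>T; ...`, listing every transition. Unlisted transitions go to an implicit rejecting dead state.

A DFA must remember the last 2 symbols (since which symbol is second-to-last isn't known until the input ends). Use one state per possible window of the last ≤2 symbols; accept from those whose window starts with `a`.
        a   b  
>  S0   S1  S2 
   S1   S3  S4 
   S2   S5  S6 
 * S3   S3  S4 
 * S4   S5  S6 
   S5   S3  S4 
   S6   S5  S6 
(> = start, * = accepting)

start=S0; accept=S3,S4; S0-a>S1; S0-b>S2; S1-a>S3; S1-b>S4; S2-a>S5; S2-b>S6; S3-a>S3; S3-b>S4; S4-a>S5; S4-b>S6; S5-a>S3; S5-b>S4; S6-a>S5; S6-b>S6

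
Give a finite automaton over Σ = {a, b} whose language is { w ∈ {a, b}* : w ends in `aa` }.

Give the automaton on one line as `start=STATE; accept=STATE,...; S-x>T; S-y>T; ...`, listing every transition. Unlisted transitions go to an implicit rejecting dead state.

start=S0; accept=S2; S0-a>S1; S0-b>S0; S1-a>S2; S1-b>S0; S2-a>S2; S2-b>S0

Let each state record the length of the longest suffix of the input read so far that is also a prefix of `aa`. S1 means the last symbol is `a`; S2 means the last 2 symbols are `aa`. Accept only at S2, where the string currently ends in `aa`.
A 3-state machine:
        a   b  
>  S0   S1  S0 
   S1   S2  S0 
 * S2   S2  S0 
(> = start, * = accepting)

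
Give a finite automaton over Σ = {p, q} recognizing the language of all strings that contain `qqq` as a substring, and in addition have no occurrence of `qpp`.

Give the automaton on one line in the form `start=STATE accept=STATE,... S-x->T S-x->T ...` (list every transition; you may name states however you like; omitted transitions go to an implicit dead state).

start=s0 accept=s5,s6 s0-p->s0 s0-q->s1 s1-p->s2 s1-q->s3 s2-p->s4 s2-q->s1 s3-p->s2 s3-q->s5 s4-p->s4 s4-q->s4 s5-p->s6 s5-q->s5 s6-p->s4 s6-q->s5

Build one automaton per condition and run them in lockstep. One (4 states) tracks whether and how much of `qqq` has been seen; the other (4 states) tracks partial matches of the forbidden pattern `qpp`. Each combined state is a pair, one component from each; accept when both components accept. Equivalent product states are then merged.
7 states suffice.
        p   q  
>  s0   s0  s1 
   s1   s2  s3 
   s2   s4  s1 
   s3   s2  s5 
   s4   s4  s4 
 * s5   s6  s5 
 * s6   s4  s5 
(> = start, * = accepting)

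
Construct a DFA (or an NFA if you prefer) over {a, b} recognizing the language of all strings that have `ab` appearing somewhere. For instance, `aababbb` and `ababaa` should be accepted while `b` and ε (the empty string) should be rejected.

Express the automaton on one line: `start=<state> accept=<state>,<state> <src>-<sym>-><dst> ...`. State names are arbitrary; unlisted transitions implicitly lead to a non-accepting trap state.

start=q0 accept=q2 q0-a->q1 q0-b->q0 q1-a->q1 q1-b->q2 q2-a->q2 q2-b->q2

Track how much of `ab` has been matched so far: state q0 is no progress, q2 is the absorbing accept state reached once `ab` has occurred. Intermediate states record partial matches; on a mismatch, fall back to the longest reusable overlap.
        a   b  
>  q0   q1  q0 
   q1   q1  q2 
 * q2   q2  q2 
(> = start, * = accepting)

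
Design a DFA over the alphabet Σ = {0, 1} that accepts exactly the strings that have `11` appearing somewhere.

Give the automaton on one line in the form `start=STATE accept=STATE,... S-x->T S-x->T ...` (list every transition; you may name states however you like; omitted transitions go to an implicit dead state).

States A..B record the length of the longest prefix of `11` that matches the current input suffix. Reaching C means `11` has been seen, and we stay there forever. Accept from C.
A 3-state machine:
       0  1 
>  A   A  B 
   B   A  C 
 * C   C  C 
(> = start, * = accepting)

start=A accept=C A-0->A A-1->B B-0->A B-1->C C-0->C C-1->C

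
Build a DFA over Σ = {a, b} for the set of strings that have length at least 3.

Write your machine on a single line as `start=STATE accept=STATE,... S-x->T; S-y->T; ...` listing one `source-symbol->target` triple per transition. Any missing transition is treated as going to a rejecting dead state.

Count input length up to 4: every symbol moves from S0 toward S4, which means 'more than 3' and absorbs. Accept from {S3, S4}.
5 states suffice.
        a   b  
>  S0   S1  S1 
   S1   S2  S2 
   S2   S3  S3 
 * S3   S4  S4 
 * S4   S4  S4 
(> = start, * = accepting)

start=S0; accept=S3,S4; S0-a->S1; S0-b->S1; S1-a->S2; S1-b->S2; S2-a->S3; S2-b->S3; S3-a->S4; S3-b->S4; S4-a->S4; S4-b->S4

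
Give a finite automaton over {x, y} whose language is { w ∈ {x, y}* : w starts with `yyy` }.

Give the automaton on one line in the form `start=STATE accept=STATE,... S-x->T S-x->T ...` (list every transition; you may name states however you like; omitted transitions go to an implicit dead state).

Check the first 3 symbols one by one: q0 through q2 record how many have matched `yyy` so far; any wrong symbol goes to the dead state q4. After all 3 match we enter the accepting sink q3.
With 5 states:
        x   y  
>  q0   q4  q1 
   q1   q4  q2 
   q2   q4  q3 
 * q3   q3  q3 
   q4   q4  q4 
(> = start, * = accepting)

start=q0 accept=q3 q0-x->q4 q0-y->q1 q1-x->q4 q1-y->q2 q2-x->q4 q2-y->q3 q3-x->q3 q3-y->q3 q4-x->q4 q4-y->q4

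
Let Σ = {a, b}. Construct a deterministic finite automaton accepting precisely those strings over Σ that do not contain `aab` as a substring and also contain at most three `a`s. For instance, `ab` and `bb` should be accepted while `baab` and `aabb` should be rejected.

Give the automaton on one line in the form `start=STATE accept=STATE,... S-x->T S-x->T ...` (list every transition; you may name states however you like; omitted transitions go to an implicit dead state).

Build one automaton per condition and run them in lockstep. The first has 4 states tracking partial matches of the forbidden pattern `aab`; the second has 5 states tracking the count of `a`s, saturating at 4. A product state is a pair (one from each), accepting exactly when both do.
          a    b  
>* s0     s1   s0 
 * s1     s2   s3 
 * s2     s4   s5 
 * s3     s6   s3 
 * s4     s7   s8 
   s5     s8   s5 
 * s6     s4   s9 
   s7     s7  s10 
   s8    s10   s8 
 * s9    s11   s9 
   s10   s10  s10 
 * s11    s7  s12 
 * s12   s13  s12 
   s13    s7  s14 
   s14   s13  s14 
(> = start, * = accepting)

start=s0 accept=s0,s1,s2,s3,s4,s6,s9,s11,s12 s0-a->s1 s0-b->s0 s1-a->s2 s1-b->s3 s2-a->s4 s2-b->s5 s3-a->s6 s3-b->s3 s4-a->s7 s4-b->s8 s5-a->s8 s5-b->s5 s6-a->s4 s6-b->s9 s7-a->s7 s7-b->s10 s8-a->s10 s8-b->s8 s9-a->s11 s9-b->s9 s10-a->s10 s10-b->s10 s11-a->s7 s11-b->s12 s12-a->s13 s12-b->s12 s13-a->s7 s13-b->s14 s14-a->s13 s14-b->s14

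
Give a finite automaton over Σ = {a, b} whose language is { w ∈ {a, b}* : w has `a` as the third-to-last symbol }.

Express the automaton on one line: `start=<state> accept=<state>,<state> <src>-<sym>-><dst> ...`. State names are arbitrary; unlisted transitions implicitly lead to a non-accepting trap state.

start=q0 accept=q7,q8,q9,q10 q0-a->q1 q0-b->q2 q1-a->q3 q1-b->q4 q2-a->q5 q2-b->q6 q3-a->q7 q3-b->q8 q4-a->q9 q4-b->q10 q5-a->q11 q5-b->q12 q6-a->q13 q6-b->q14 q7-a->q7 q7-b->q8 q8-a->q9 q8-b->q10 q9-a->q11 q9-b->q12 q10-a->q13 q10-b->q14 q11-a->q7 q11-b->q8 q12-a->q9 q12-b->q10 q13-a->q11 q13-b->q12 q14-a->q13 q14-b->q14

A DFA must remember the last 3 symbols (since which symbol is third-to-last isn't known until the input ends). Use one state per possible window of the last ≤3 symbols; accept from those whose window starts with `a`.
A 15-state machine:
          a    b  
>  q0     q1   q2 
   q1     q3   q4 
   q2     q5   q6 
   q3     q7   q8 
   q4     q9  q10 
   q5    q11  q12 
   q6    q13  q14 
 * q7     q7   q8 
 * q8     q9  q10 
 * q9    q11  q12 
 * q10   q13  q14 
   q11    q7   q8 
   q12    q9  q10 
   q13   q11  q12 
   q14   q13  q14 
(> = start, * = accepting)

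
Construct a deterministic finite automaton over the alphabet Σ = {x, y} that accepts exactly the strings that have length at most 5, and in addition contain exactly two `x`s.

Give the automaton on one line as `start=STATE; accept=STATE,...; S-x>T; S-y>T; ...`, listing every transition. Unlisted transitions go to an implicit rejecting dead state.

start=q0; accept=q3,q7,q10,q12; q0-x>q1; q0-y>q2; q1-x>q3; q1-y>q4; q2-x>q4; q2-y>q5; q3-x>q6; q3-y>q7; q4-x>q7; q4-y>q8; q5-x>q8; q5-y>q9; q6-x>q6; q6-y>q6; q7-x>q6; q7-y>q10; q8-x>q10; q8-y>q11; q9-x>q11; q9-y>q6; q10-x>q6; q10-y>q12; q11-x>q12; q11-y>q6; q12-x>q6; q12-y>q6

Run two small machines in parallel and take their product. The first has 7 states tracking the input length, saturating at 6; the second has 4 states tracking the count of `x`s, saturating at 3. A product state is a pair (one from each), accepting exactly when both do. After merging equivalent states the machine shrinks.
          x    y  
>  q0     q1   q2 
   q1     q3   q4 
   q2     q4   q5 
 * q3     q6   q7 
   q4     q7   q8 
   q5     q8   q9 
   q6     q6   q6 
 * q7     q6  q10 
   q8    q10  q11 
   q9    q11   q6 
 * q10    q6  q12 
   q11   q12   q6 
 * q12    q6   q6 
(> = start, * = accepting)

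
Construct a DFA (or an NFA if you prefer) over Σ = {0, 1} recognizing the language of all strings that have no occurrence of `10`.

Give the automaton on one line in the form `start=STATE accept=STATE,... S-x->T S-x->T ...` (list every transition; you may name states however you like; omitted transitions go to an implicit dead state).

This is the complement of 'contains `10`'. Use the same substring-matching states — q0 through q2 holding how much of `10` has just been matched — but flip the accepting set: everything except the trap q2 accepts.
3 states suffice.
        0   1  
>* q0   q0  q1 
 * q1   q2  q1 
   q2   q2  q2 
(> = start, * = accepting)

start=q0 accept=q0,q1 q0-0->q0 q0-1->q1 q1-0->q2 q1-1->q1 q2-0->q2 q2-1->q2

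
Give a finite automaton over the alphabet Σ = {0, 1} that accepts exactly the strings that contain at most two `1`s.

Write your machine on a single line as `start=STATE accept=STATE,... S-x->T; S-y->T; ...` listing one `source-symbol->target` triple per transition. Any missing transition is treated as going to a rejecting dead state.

start=S0; accept=S0,S1,S2; S0-0->S0; S0-1->S1; S1-0->S1; S1-1->S2; S2-0->S2; S2-1->S3; S3-0->S3; S3-1->S3

Only the number of `1`s matters, and only up to 3. Make a chain S0 → S1 → S2 → S3 advanced by each `1` (with S3 absorbing); every other symbol self-loops. The accepting set is {S0, S1, S2}.
        0   1  
>* S0   S0  S1 
 * S1   S1  S2 
 * S2   S2  S3 
   S3   S3  S3 
(> = start, * = accepting)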